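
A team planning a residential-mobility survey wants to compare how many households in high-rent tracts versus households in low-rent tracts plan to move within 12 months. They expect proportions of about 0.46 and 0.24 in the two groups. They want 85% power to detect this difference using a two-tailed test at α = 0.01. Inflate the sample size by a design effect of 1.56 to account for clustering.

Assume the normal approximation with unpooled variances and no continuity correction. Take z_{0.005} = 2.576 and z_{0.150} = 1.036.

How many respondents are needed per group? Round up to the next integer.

n = 182 per group

n = (z_{α/2} + z_β)² · [p₁(1−p₁) + p₂(1−p₂)] / (p₁ − p₂)²
  = (2.576 + 1.036)² · (0.46·0.54 + 0.24·0.76) / (0.22)²
  = (3.612)² · (0.2484 + 0.1824) / 0.0484
  = 13.0465 · 0.4308 / 0.0484
  = 116.13
Design effect: 1.56 × 116.13 = 181.16.
Round up → n = 182 per group.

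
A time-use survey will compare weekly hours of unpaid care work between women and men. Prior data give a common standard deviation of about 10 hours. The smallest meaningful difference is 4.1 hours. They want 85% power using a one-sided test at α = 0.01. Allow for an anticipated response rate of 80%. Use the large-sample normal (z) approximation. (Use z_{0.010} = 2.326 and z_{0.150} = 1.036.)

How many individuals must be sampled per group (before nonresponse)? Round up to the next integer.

n = 169 per group

n = (z_α + z_β)² · (σ₁² + σ₂²) / δ²
  = (2.326 + 1.036)² · (2·10² = 200) / 4.1²
  = 11.3030 · 200 / 16.81
  = 134.48
Adjust for 80% response: 134.48 / 0.80 = 168.10.
Round up → n = 169 per group.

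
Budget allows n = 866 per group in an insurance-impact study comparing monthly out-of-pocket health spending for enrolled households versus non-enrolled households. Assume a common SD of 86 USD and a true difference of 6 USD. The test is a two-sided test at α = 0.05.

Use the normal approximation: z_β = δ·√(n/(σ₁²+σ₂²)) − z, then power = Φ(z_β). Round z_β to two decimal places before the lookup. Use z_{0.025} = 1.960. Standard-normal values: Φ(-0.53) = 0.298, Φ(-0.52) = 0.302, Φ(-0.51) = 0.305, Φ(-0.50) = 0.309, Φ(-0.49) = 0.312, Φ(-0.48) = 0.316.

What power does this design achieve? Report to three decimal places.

Power ≈ 0.305

z_β = δ·√(n/(σ₁²+σ₂²)) − z_{α/2}
    = 6 · √(866/14792) − 1.960
    = 6 · 0.24196 − 1.960
    = 1.4518 − 1.960 = -0.5082 → -0.51
Power = Φ(-0.51) = 0.305.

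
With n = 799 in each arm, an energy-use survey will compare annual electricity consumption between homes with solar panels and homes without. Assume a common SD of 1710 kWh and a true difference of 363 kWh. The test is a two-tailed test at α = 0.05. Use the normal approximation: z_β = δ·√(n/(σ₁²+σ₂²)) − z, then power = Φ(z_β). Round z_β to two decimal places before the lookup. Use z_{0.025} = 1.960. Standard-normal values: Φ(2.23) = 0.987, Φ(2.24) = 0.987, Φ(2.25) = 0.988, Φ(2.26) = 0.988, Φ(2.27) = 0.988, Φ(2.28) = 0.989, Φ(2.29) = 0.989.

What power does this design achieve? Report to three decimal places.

z_β = δ·√(n/(σ₁²+σ₂²)) − z_{α/2}
    = 363 · √(799/5848200) − 1.960
    = 363 · 0.01169 − 1.960
    = 4.2430 − 1.960 = 2.2830 → 2.28
Power = Φ(2.28) = 0.989.

Power ≈ 0.989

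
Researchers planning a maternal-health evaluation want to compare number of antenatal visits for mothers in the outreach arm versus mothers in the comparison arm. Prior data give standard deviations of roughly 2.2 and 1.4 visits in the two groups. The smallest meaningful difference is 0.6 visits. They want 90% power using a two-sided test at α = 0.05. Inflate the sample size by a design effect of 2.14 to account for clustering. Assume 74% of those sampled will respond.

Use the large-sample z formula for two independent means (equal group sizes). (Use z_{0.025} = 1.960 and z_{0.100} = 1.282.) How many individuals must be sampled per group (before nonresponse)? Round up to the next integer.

n = 575 per group

n = (z_{α/2} + z_β)² · (σ₁² + σ₂²) / δ²
  = (1.960 + 1.282)² · (2.2² + 1.4² = 6.8) / 0.6²
  = 10.5106 · 6.8 / 0.36
  = 198.53
Design effect: 2.14 × 198.53 = 424.86.
Adjust for 74% response: 424.86 / 0.74 = 574.14.
Round up → n = 575 per group.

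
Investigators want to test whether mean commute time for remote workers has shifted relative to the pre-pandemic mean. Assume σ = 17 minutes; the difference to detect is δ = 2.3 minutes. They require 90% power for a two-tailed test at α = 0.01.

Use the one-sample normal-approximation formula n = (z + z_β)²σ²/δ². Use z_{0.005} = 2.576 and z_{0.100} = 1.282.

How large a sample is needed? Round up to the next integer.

n = (z_{α/2} + z_β)² · σ² / δ²
  = (2.576 + 1.282)² · 17² / 2.3²
  = 14.8842 · 289 / 5.29
  = 813.14
Round up → n = 814.

n = 814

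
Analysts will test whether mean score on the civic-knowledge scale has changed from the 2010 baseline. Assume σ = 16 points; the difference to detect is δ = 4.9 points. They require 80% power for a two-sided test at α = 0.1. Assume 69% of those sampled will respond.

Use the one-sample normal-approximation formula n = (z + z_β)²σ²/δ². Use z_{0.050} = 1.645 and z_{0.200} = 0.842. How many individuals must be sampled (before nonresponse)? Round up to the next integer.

n = 96

n = (z_{α/2} + z_β)² · σ² / δ²
  = (1.645 + 0.842)² · 16² / 4.9²
  = 6.1852 · 256 / 24.01
  = 65.95
Adjust for 69% response: 65.95 / 0.69 = 95.58.
Round up → n = 96.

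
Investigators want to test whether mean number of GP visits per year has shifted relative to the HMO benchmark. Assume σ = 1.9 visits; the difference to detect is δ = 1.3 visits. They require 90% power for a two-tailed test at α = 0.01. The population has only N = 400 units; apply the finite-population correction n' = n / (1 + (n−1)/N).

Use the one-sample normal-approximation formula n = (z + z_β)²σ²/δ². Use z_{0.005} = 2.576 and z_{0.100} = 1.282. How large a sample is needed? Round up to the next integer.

n = 30

n = (z_{α/2} + z_β)² · σ² / δ²
  = (2.576 + 1.282)² · 1.9² / 1.3²
  = 14.8842 · 3.61 / 1.69
  = 31.79
Finite-population correction (N = 400): 31.79 / (1 + (31.79 − 1)/400) = 29.52.
Round up → n = 30.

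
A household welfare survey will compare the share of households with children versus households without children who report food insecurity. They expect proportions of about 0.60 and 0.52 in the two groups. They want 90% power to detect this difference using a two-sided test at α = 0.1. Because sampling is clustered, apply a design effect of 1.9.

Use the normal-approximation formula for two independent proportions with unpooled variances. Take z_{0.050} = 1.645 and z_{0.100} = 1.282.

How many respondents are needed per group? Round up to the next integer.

n = (z_{α/2} + z_β)² · [p₁(1−p₁) + p₂(1−p₂)] / (p₁ − p₂)²
  = (1.645 + 1.282)² · (0.60·0.40 + 0.52·0.48) / (0.08)²
  = (2.927)² · (0.2400 + 0.2496) / 0.0064
  = 8.5673 · 0.4896 / 0.0064
  = 655.40
Design effect: 1.9 × 655.40 = 1245.26.
Round up → n = 1246 per group.

n = 1246 per group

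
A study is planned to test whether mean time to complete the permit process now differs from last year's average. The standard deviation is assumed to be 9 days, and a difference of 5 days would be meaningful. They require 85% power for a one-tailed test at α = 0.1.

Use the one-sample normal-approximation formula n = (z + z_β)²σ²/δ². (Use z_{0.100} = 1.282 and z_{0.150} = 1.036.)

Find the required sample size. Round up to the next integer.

n = 18

n = (z_α + z_β)² · σ² / δ²
  = (1.282 + 1.036)² · 9² / 5²
  = 5.3731 · 81 / 25
  = 17.41
Round up → n = 18.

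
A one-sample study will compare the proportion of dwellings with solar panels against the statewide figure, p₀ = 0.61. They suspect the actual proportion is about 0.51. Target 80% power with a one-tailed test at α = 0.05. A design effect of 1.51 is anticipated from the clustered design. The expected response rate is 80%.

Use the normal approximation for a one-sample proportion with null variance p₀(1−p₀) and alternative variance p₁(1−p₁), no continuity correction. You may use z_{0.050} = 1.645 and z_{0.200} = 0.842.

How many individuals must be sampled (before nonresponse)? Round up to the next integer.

n = 283

n = [z_α·√(p₀q₀) + z_β·√(p₁q₁)]² / (p₁ − p₀)²
  = [1.645·√(0.61·0.39) + 0.842·√(0.51·0.49)]² / (-0.10)²
  = [1.645·0.4877 + 0.842·0.4999]² / 0.0100
  = [1.2233]² / 0.0100
  = 149.64
Design effect: 1.51 × 149.64 = 225.95.
Adjust for 80% response: 225.95 / 0.80 = 282.44.
Round up → n = 283.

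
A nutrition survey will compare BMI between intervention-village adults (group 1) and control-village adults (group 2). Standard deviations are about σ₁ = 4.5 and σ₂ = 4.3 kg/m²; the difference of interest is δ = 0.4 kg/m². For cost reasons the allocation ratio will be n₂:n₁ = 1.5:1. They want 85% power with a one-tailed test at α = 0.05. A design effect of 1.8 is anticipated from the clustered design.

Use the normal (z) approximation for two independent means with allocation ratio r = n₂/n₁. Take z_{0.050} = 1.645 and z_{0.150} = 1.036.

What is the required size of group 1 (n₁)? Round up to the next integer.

n₁ = 2635

n₁ = (z_α + z_β)² · (σ₁² + σ₂²/r) / δ²
   = (1.645 + 1.036)² · (4.5² + 4.3²/1.5) / 0.4²
   = 7.1878 · (20.25 + 12.3267) / 0.16
   = 7.1878 · 32.5767 / 0.16
   = 1463.46
Design effect: 1.8 × 1463.46 = 2634.22.
Round up → n₁ = 2635; n₂ = r·n₁ = 1.5 × 2635 = 3953.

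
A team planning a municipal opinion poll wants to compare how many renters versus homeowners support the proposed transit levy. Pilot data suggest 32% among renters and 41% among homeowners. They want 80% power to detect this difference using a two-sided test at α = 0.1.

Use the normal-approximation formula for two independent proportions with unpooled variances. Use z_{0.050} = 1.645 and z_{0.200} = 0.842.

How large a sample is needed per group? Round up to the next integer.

n = 351 per group

n = (z_{α/2} + z_β)² · [p₁(1−p₁) + p₂(1−p₂)] / (p₁ − p₂)²
  = (1.645 + 0.842)² · (0.32·0.68 + 0.41·0.59) / (-0.09)²
  = (2.487)² · (0.2176 + 0.2419) / 0.0081
  = 6.1852 · 0.4595 / 0.0081
  = 350.87
Round up → n = 351 per group.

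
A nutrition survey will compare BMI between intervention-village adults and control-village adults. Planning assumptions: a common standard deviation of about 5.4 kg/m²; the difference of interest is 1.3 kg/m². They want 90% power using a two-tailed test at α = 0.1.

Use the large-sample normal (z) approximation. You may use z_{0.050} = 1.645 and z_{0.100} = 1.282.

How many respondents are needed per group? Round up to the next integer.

n = 296 per group

n = (z_{α/2} + z_β)² · (σ₁² + σ₂²) / δ²
  = (1.645 + 1.282)² · (2·5.4² = 58.32) / 1.3²
  = 8.5673 · 58.32 / 1.69
  = 295.65
Round up → n = 296 per group.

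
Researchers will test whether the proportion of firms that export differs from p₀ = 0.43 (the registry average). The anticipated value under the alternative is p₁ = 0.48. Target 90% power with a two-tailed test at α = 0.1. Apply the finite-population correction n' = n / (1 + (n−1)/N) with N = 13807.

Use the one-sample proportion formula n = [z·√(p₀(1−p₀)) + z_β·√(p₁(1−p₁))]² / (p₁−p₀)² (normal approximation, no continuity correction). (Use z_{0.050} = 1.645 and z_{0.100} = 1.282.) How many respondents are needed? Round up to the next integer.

n = 798

n = [z_{α/2}·√(p₀q₀) + z_β·√(p₁q₁)]² / (p₁ − p₀)²
  = [1.645·√(0.43·0.57) + 1.282·√(0.48·0.52)]² / (0.05)²
  = [1.645·0.4951 + 1.282·0.4996]² / 0.0025
  = [1.4549]² / 0.0025
  = 846.68
Finite-population correction (N = 13807): 846.68 / (1 + (846.68 − 1)/13807) = 797.81.
Round up → n = 798.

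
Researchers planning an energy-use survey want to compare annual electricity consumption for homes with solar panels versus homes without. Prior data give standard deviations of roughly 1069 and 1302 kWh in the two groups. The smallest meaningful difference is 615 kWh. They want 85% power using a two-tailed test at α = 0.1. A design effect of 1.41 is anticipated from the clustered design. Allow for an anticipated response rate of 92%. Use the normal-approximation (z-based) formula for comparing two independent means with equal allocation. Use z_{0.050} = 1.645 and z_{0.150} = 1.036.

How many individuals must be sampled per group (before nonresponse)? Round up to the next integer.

n = 83 per group

n = (z_{α/2} + z_β)² · (σ₁² + σ₂²) / δ²
  = (1.645 + 1.036)² · (1069² + 1302² = 2837965) / 615²
  = 7.1878 · 2837965 / 378225
  = 53.93
Design effect: 1.41 × 53.93 = 76.04.
Adjust for 92% response: 76.04 / 0.92 = 82.66.
Round up → n = 83 per group.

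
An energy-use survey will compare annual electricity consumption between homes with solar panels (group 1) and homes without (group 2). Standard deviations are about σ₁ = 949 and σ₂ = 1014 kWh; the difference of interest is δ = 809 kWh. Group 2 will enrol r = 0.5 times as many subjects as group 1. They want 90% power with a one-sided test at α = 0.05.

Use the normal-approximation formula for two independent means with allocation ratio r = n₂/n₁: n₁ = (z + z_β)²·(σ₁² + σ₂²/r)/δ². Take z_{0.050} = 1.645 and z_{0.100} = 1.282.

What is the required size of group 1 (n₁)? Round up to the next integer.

n₁ = (z_α + z_β)² · (σ₁² + σ₂²/r) / δ²
   = (1.645 + 1.282)² · (949² + 1014²/0.5) / 809²
   = 8.5673 · (900601 + 2056392) / 654481
   = 8.5673 · 2956993 / 654481
   = 38.71
Round up → n₁ = 39; n₂ = r·n₁ = 0.5 × 39 = 20.

n₁ = 39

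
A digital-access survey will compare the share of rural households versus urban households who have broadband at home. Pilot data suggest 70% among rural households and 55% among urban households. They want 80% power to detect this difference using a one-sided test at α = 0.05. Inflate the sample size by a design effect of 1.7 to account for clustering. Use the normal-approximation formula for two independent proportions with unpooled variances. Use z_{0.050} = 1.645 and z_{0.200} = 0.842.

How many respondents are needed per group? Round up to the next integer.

n = (z_α + z_β)² · [p₁(1−p₁) + p₂(1−p₂)] / (p₁ − p₂)²
  = (1.645 + 0.842)² · (0.70·0.30 + 0.55·0.45) / (0.15)²
  = (2.487)² · (0.2100 + 0.2475) / 0.0225
  = 6.1852 · 0.4575 / 0.0225
  = 125.77
Design effect: 1.7 × 125.77 = 213.80.
Round up → n = 214 per group.

n = 214 per group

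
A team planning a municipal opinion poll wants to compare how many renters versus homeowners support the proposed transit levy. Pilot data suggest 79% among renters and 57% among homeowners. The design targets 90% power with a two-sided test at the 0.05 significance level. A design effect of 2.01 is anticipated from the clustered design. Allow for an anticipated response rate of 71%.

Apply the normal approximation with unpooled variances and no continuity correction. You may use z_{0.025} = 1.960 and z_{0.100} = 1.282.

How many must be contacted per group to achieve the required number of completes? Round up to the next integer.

n = 253 per group

n = (z_{α/2} + z_β)² · [p₁(1−p₁) + p₂(1−p₂)] / (p₁ − p₂)²
  = (1.960 + 1.282)² · (0.79·0.21 + 0.57·0.43) / (0.22)²
  = (3.242)² · (0.1659 + 0.2451) / 0.0484
  = 10.5106 · 0.4110 / 0.0484
  = 89.25
Design effect: 2.01 × 89.25 = 179.40.
Adjust for 71% response: 179.40 / 0.71 = 252.67.
Round up → n = 253 per group.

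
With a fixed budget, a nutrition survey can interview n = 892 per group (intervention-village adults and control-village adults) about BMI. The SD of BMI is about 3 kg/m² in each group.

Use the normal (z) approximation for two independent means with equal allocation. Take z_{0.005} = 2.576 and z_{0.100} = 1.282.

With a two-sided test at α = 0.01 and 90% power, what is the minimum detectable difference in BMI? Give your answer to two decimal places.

Minimum detectable difference ≈ 0.55 kg/m²

δ = (z_{α/2} + z_β) · √((σ₁²+σ₂²)/n)
  = (2.576 + 1.282) · √(18/892)
  = 3.858 · √0.02018
  = 3.858 · 0.1421
  = 0.5480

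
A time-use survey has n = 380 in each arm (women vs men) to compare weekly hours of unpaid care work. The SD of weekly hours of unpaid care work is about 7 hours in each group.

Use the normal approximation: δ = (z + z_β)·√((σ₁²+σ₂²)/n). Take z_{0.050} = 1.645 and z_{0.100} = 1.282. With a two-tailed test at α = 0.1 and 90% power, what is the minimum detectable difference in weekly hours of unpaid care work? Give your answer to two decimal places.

Minimum detectable difference ≈ 1.49 hours

δ = (z_{α/2} + z_β) · √((σ₁²+σ₂²)/n)
  = (1.645 + 1.282) · √(98/380)
  = 2.927 · √0.25789
  = 2.927 · 0.5078
  = 1.4864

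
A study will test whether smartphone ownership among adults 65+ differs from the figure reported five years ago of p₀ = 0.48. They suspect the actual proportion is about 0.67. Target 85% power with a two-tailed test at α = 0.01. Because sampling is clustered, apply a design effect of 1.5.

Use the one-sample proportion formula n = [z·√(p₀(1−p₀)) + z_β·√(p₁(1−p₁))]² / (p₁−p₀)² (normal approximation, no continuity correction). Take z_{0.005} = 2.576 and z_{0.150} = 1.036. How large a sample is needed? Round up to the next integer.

n = 131

n = [z_{α/2}·√(p₀q₀) + z_β·√(p₁q₁)]² / (p₁ − p₀)²
  = [2.576·√(0.48·0.52) + 1.036·√(0.67·0.33)]² / (0.19)²
  = [2.576·0.4996 + 1.036·0.4702]² / 0.0361
  = [1.7741]² / 0.0361
  = 87.19
Design effect: 1.5 × 87.19 = 130.78.
Round up → n = 131.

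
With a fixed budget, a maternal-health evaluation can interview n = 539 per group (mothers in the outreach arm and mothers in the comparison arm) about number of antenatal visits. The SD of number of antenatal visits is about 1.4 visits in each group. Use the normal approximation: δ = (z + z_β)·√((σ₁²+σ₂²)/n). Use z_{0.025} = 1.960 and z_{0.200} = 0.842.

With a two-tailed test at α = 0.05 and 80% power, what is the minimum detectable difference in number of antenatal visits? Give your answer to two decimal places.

Minimum detectable difference ≈ 0.24 visits

δ = (z_{α/2} + z_β) · √((σ₁²+σ₂²)/n)
  = (1.960 + 0.842) · √(3.92/539)
  = 2.802 · √0.00727
  = 2.802 · 0.0853
  = 0.2390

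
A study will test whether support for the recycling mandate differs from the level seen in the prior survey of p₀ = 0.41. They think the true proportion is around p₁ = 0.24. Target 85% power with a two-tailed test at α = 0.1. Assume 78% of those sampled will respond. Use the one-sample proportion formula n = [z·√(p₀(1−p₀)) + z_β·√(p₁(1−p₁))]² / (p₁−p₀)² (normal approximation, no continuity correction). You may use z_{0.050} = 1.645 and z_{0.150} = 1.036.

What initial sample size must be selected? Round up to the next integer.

n = 70

n = [z_{α/2}·√(p₀q₀) + z_β·√(p₁q₁)]² / (p₁ − p₀)²
  = [1.645·√(0.41·0.59) + 1.036·√(0.24·0.76)]² / (-0.17)²
  = [1.645·0.4918 + 1.036·0.4271]² / 0.0289
  = [1.2515]² / 0.0289
  = 54.20
Adjust for 78% response: 54.20 / 0.78 = 69.48.
Round up → n = 70.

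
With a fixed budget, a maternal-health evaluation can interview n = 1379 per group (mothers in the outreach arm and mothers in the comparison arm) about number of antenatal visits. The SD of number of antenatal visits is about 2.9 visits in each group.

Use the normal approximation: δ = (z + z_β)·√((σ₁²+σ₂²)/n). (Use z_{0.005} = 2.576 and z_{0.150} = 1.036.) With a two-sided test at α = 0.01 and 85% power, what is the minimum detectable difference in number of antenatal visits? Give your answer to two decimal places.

Minimum detectable difference ≈ 0.40 visits

δ = (z_{α/2} + z_β) · √((σ₁²+σ₂²)/n)
  = (2.576 + 1.036) · √(16.82/1379)
  = 3.612 · √0.0122
  = 3.612 · 0.1104
  = 0.3989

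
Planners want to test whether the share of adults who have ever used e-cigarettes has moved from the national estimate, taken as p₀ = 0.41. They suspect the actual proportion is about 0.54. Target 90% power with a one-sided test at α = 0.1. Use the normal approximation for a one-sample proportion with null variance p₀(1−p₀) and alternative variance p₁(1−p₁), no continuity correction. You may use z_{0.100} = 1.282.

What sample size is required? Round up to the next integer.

n = 96

n = [z_α·√(p₀q₀) + z_β·√(p₁q₁)]² / (p₁ − p₀)²
  = [1.282·√(0.41·0.59) + 1.282·√(0.54·0.46)]² / (0.13)²
  = [1.282·0.4918 + 1.282·0.4984]² / 0.0169
  = [1.2695]² / 0.0169
  = 95.36
Round up → n = 96.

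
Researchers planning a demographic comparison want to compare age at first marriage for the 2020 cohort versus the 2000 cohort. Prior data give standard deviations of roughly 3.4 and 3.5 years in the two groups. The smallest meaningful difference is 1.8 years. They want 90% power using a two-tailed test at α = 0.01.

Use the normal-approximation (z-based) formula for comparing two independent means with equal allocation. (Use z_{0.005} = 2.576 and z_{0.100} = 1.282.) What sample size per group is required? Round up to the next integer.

n = (z_{α/2} + z_β)² · (σ₁² + σ₂²) / δ²
  = (2.576 + 1.282)² · (3.4² + 3.5² = 23.81) / 1.8²
  = 14.8842 · 23.81 / 3.24
  = 109.38
Round up → n = 110 per group.

n = 110 per group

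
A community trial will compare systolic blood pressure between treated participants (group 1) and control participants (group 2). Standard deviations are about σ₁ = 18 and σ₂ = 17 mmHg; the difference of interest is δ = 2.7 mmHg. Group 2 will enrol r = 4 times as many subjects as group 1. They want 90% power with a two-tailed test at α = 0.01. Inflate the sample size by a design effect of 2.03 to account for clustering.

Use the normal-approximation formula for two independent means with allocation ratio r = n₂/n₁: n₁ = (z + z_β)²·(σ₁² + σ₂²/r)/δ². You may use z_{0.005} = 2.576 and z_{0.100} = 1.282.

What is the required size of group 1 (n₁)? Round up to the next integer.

n₁ = (z_{α/2} + z_β)² · (σ₁² + σ₂²/r) / δ²
   = (2.576 + 1.282)² · (18² + 17²/4) / 2.7²
   = 14.8842 · (324 + 72.25) / 7.29
   = 14.8842 · 396.25 / 7.29
   = 809.03
Design effect: 2.03 × 809.03 = 1642.34.
Round up → n₁ = 1643; n₂ = r·n₁ = 4 × 1643 = 6572.

n₁ = 1643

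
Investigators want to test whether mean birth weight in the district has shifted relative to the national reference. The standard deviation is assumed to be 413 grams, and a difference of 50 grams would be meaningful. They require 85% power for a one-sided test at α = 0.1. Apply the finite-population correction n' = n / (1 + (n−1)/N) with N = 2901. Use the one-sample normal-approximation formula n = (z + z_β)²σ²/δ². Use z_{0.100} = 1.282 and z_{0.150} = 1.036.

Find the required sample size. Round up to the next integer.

n = 326

n = (z_α + z_β)² · σ² / δ²
  = (1.282 + 1.036)² · 413² / 50²
  = 5.3731 · 170569 / 2500
  = 366.60
Finite-population correction (N = 2901): 366.60 / (1 + (366.60 − 1)/2901) = 325.57.
Round up → n = 326.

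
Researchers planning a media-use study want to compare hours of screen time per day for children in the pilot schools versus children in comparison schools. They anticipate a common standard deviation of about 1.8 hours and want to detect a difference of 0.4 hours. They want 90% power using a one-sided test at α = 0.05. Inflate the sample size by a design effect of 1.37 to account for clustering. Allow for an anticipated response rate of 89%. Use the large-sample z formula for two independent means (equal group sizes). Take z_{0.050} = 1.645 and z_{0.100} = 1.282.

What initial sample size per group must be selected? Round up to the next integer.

n = 535 per group

n = (z_α + z_β)² · (σ₁² + σ₂²) / δ²
  = (1.645 + 1.282)² · (2·1.8² = 6.48) / 0.4²
  = 8.5673 · 6.48 / 0.16
  = 346.98
Design effect: 1.37 × 346.98 = 475.36.
Adjust for 89% response: 475.36 / 0.89 = 534.11.
Round up → n = 535 per group.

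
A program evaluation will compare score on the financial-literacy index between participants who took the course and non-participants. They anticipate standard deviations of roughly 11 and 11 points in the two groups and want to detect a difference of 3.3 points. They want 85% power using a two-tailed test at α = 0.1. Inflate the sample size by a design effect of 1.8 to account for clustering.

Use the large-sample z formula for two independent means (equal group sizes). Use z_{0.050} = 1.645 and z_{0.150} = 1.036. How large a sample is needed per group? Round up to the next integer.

n = 288 per group

n = (z_{α/2} + z_β)² · (σ₁² + σ₂²) / δ²
  = (1.645 + 1.036)² · (11² + 11² = 242) / 3.3²
  = 7.1878 · 242 / 10.89
  = 159.73
Design effect: 1.8 × 159.73 = 287.51.
Round up → n = 288 per group.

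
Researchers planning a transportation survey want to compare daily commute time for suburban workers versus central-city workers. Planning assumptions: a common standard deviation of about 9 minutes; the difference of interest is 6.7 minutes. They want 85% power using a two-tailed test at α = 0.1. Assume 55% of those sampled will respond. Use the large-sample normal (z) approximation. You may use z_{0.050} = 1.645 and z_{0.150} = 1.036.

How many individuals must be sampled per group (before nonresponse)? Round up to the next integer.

n = 48 per group

n = (z_{α/2} + z_β)² · (σ₁² + σ₂²) / δ²
  = (1.645 + 1.036)² · (2·9² = 162) / 6.7²
  = 7.1878 · 162 / 44.89
  = 25.94
Adjust for 55% response: 25.94 / 0.55 = 47.16.
Round up → n = 48 per group.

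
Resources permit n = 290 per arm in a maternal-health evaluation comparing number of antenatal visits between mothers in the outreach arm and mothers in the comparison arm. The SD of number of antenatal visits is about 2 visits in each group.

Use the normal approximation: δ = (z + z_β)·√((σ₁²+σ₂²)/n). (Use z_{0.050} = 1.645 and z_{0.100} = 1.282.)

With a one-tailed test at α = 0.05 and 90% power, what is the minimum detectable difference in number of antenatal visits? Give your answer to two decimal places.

δ = (z_α + z_β) · √((σ₁²+σ₂²)/n)
  = (1.645 + 1.282) · √(8/290)
  = 2.927 · √0.02759
  = 2.927 · 0.1661
  = 0.4861

Minimum detectable difference ≈ 0.49 visits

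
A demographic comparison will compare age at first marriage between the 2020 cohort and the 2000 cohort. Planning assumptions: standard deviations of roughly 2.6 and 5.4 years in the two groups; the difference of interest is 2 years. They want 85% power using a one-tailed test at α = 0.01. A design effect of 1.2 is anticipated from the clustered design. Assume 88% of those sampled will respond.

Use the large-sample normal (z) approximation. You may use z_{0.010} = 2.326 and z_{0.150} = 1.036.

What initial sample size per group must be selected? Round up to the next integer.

n = 139 per group

n = (z_α + z_β)² · (σ₁² + σ₂²) / δ²
  = (2.326 + 1.036)² · (2.6² + 5.4² = 35.92) / 2²
  = 11.3030 · 35.92 / 4
  = 101.50
Design effect: 1.2 × 101.50 = 121.80.
Adjust for 88% response: 121.80 / 0.88 = 138.41.
Round up → n = 139 per group.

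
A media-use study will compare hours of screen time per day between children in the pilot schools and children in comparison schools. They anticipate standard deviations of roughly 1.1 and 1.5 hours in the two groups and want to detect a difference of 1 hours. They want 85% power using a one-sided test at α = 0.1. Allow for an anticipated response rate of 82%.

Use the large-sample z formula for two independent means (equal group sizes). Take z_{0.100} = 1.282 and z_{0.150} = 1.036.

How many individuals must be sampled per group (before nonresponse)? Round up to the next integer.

n = (z_α + z_β)² · (σ₁² + σ₂²) / δ²
  = (1.282 + 1.036)² · (1.1² + 1.5² = 3.46) / 1²
  = 5.3731 · 3.46 / 1
  = 18.59
Adjust for 82% response: 18.59 / 0.82 = 22.67.
Round up → n = 23 per group.

n = 23 per group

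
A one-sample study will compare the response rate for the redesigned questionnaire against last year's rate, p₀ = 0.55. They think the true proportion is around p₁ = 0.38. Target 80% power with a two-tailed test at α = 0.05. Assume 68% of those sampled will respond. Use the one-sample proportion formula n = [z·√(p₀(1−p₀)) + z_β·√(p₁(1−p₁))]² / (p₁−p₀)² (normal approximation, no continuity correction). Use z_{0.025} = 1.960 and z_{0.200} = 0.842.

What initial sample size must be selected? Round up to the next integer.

n = 98

n = [z_{α/2}·√(p₀q₀) + z_β·√(p₁q₁)]² / (p₁ − p₀)²
  = [1.960·√(0.55·0.45) + 0.842·√(0.38·0.62)]² / (-0.17)²
  = [1.960·0.4975 + 0.842·0.4854]² / 0.0289
  = [1.3838]² / 0.0289
  = 66.26
Adjust for 68% response: 66.26 / 0.68 = 97.44.
Round up → n = 98.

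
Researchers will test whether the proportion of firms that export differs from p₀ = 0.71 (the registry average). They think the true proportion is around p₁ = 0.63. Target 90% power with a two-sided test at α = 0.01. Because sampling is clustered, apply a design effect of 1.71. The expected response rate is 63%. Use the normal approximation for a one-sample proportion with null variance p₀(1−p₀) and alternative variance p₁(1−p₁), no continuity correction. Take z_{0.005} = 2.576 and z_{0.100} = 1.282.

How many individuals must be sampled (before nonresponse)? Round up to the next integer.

n = 1356

n = [z_{α/2}·√(p₀q₀) + z_β·√(p₁q₁)]² / (p₁ − p₀)²
  = [2.576·√(0.71·0.29) + 1.282·√(0.63·0.37)]² / (-0.08)²
  = [2.576·0.4538 + 1.282·0.4828]² / 0.0064
  = [1.7878]² / 0.0064
  = 499.44
Design effect: 1.71 × 499.44 = 854.04.
Adjust for 63% response: 854.04 / 0.63 = 1355.61.
Round up → n = 1356.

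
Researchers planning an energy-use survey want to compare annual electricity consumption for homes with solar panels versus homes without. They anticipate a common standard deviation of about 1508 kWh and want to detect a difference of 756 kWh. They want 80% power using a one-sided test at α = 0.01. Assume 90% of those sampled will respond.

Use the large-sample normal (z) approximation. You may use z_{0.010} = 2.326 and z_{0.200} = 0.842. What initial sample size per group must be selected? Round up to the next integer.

n = 89 per group

n = (z_α + z_β)² · (σ₁² + σ₂²) / δ²
  = (2.326 + 0.842)² · (2·1508² = 4548128) / 756²
  = 10.0362 · 4548128 / 571536
  = 79.87
Adjust for 90% response: 79.87 / 0.90 = 88.74.
Round up → n = 89 per group.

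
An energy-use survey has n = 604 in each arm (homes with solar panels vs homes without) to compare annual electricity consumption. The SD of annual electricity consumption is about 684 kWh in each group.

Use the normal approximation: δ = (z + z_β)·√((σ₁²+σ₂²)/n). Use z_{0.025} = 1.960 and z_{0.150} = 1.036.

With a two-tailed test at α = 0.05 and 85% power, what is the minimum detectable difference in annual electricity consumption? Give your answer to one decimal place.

δ = (z_{α/2} + z_β) · √((σ₁²+σ₂²)/n)
  = (1.960 + 1.036) · √(935712/604)
  = 2.996 · √1549.2
  = 2.996 · 39.3598
  = 117.9219

Minimum detectable difference ≈ 117.9 kWh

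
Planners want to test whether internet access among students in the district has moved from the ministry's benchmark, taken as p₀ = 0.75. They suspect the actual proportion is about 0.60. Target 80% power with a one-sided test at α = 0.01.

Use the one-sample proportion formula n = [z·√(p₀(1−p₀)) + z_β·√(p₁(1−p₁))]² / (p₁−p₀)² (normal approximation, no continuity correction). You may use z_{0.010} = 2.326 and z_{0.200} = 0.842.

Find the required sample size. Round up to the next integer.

n = 90

n = [z_α·√(p₀q₀) + z_β·√(p₁q₁)]² / (p₁ − p₀)²
  = [2.326·√(0.75·0.25) + 0.842·√(0.60·0.40)]² / (-0.15)²
  = [2.326·0.4330 + 0.842·0.4899]² / 0.0225
  = [1.4197]² / 0.0225
  = 89.58
Round up → n = 90.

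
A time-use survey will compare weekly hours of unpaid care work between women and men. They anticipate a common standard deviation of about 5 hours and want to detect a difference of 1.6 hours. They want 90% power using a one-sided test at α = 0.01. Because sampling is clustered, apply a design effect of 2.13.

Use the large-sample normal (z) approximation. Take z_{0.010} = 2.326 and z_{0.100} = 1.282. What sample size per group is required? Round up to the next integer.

n = (z_α + z_β)² · (σ₁² + σ₂²) / δ²
  = (2.326 + 1.282)² · (2·5² = 50) / 1.6²
  = 13.0177 · 50 / 2.56
  = 254.25
Design effect: 2.13 × 254.25 = 541.56.
Round up → n = 542 per group.

n = 542 per group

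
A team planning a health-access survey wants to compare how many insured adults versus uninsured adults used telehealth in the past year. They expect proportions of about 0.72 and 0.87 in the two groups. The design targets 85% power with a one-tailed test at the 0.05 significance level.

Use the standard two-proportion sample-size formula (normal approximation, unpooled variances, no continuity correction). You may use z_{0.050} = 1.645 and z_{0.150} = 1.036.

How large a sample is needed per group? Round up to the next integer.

n = 101 per group

n = (z_α + z_β)² · [p₁(1−p₁) + p₂(1−p₂)] / (p₁ − p₂)²
  = (1.645 + 1.036)² · (0.72·0.28 + 0.87·0.13) / (-0.15)²
  = (2.681)² · (0.2016 + 0.1131) / 0.0225
  = 7.1878 · 0.3147 / 0.0225
  = 100.53
Round up → n = 101 per group.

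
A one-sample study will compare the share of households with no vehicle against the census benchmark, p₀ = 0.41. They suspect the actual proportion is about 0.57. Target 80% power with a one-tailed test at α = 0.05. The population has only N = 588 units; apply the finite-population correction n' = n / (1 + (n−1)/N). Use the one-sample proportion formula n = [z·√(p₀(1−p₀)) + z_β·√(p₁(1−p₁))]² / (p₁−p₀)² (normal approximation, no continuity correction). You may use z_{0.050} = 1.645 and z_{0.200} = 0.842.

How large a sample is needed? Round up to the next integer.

n = 54

n = [z_α·√(p₀q₀) + z_β·√(p₁q₁)]² / (p₁ − p₀)²
  = [1.645·√(0.41·0.59) + 0.842·√(0.57·0.43)]² / (0.16)²
  = [1.645·0.4918 + 0.842·0.4951]² / 0.0256
  = [1.2259]² / 0.0256
  = 58.71
Finite-population correction (N = 588): 58.71 / (1 + (58.71 − 1)/588) = 53.46.
Round up → n = 54.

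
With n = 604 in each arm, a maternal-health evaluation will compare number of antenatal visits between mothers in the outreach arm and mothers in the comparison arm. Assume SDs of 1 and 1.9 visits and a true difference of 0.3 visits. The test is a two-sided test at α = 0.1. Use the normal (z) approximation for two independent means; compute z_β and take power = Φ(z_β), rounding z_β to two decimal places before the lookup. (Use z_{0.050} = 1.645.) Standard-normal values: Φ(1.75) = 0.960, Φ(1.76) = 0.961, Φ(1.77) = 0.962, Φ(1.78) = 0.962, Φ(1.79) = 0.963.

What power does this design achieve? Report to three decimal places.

z_β = δ·√(n/(σ₁²+σ₂²)) − z_{α/2}
    = 0.3 · √(604/4.61) − 1.645
    = 0.3 · 11.44638 − 1.645
    = 3.4339 − 1.645 = 1.7889 → 1.79
Power = Φ(1.79) = 0.963.

Power ≈ 0.963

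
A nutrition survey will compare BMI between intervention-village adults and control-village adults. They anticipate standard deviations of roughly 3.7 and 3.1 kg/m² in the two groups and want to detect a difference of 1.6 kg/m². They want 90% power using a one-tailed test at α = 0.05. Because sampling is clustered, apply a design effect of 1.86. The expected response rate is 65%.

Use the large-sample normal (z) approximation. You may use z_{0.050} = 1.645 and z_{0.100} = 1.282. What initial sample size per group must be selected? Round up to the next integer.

n = 224 per group

n = (z_α + z_β)² · (σ₁² + σ₂²) / δ²
  = (1.645 + 1.282)² · (3.7² + 3.1² = 23.3) / 1.6²
  = 8.5673 · 23.3 / 2.56
  = 77.98
Design effect: 1.86 × 77.98 = 145.04.
Adjust for 65% response: 145.04 / 0.65 = 223.13.
Round up → n = 224 per group.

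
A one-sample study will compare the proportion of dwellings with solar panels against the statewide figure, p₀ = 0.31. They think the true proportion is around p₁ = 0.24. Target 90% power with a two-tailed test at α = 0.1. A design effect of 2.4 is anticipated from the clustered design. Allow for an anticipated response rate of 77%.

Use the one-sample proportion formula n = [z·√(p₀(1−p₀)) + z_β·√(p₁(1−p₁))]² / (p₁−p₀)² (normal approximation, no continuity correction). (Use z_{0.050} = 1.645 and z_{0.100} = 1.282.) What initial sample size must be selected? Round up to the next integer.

n = [z_{α/2}·√(p₀q₀) + z_β·√(p₁q₁)]² / (p₁ − p₀)²
  = [1.645·√(0.31·0.69) + 1.282·√(0.24·0.76)]² / (-0.07)²
  = [1.645·0.4625 + 1.282·0.4271]² / 0.0049
  = [1.3083]² / 0.0049
  = 349.33
Design effect: 2.4 × 349.33 = 838.39.
Adjust for 77% response: 838.39 / 0.77 = 1088.81.
Round up → n = 1089.

n = 1089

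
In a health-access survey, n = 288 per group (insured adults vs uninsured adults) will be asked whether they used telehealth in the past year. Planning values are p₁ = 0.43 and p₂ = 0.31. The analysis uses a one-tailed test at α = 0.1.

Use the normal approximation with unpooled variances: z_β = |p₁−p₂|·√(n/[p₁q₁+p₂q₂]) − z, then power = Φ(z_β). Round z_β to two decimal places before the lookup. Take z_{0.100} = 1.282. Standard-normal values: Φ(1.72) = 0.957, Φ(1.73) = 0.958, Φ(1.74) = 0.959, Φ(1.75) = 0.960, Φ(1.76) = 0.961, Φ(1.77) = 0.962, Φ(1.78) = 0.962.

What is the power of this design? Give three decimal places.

Power ≈ 0.957

z_β = |p₁−p₂|·√(n/[p₁q₁+p₂q₂]) − z_α
    = 0.12 · √(288/0.4590) − 1.282
    = 0.12 · 25.0490 − 1.282
    = 3.0059 − 1.282 = 1.7239 → 1.72
Power = Φ(1.72) = 0.957.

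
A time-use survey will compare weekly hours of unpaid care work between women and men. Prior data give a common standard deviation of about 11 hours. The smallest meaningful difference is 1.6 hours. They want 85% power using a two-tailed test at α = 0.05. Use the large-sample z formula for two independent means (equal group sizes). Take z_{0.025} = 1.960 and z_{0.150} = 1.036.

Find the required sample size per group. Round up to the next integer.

n = 849 per group

n = (z_{α/2} + z_β)² · (σ₁² + σ₂²) / δ²
  = (1.960 + 1.036)² · (2·11² = 242) / 1.6²
  = 8.9760 · 242 / 2.56
  = 848.51
Round up → n = 849 per group.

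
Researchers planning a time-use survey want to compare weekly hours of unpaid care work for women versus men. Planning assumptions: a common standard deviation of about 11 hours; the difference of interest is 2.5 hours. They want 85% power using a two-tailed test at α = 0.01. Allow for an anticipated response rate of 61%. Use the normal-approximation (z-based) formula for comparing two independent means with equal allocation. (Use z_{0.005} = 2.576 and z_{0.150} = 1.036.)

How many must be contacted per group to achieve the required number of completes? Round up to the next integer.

n = (z_{α/2} + z_β)² · (σ₁² + σ₂²) / δ²
  = (2.576 + 1.036)² · (2·11² = 242) / 2.5²
  = 13.0465 · 242 / 6.25
  = 505.16
Adjust for 61% response: 505.16 / 0.61 = 828.13.
Round up → n = 829 per group.

n = 829 per group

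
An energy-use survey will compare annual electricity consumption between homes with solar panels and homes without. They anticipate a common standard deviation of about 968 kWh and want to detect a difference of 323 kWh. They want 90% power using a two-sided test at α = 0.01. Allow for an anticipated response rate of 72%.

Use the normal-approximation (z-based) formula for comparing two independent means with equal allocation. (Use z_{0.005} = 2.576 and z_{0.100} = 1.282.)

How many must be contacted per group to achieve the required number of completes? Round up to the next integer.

n = (z_{α/2} + z_β)² · (σ₁² + σ₂²) / δ²
  = (2.576 + 1.282)² · (2·968² = 1874048) / 323²
  = 14.8842 · 1874048 / 104329
  = 267.36
Adjust for 72% response: 267.36 / 0.72 = 371.34.
Round up → n = 372 per group.

n = 372 per group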